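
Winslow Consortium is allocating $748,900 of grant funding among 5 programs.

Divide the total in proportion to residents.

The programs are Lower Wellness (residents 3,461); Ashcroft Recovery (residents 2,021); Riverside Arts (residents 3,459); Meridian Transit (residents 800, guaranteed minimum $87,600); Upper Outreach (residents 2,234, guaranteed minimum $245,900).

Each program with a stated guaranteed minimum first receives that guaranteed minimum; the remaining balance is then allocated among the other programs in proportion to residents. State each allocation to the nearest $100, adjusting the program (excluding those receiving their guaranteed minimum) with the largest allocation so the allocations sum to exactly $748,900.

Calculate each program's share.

Guaranteed amounts: Meridian Transit $87,600; Upper Outreach $245,900. Balance $415,400.
Balance split over remaining residents 8,941: Lower Wellness 160,798.50 → $160,800; Ashcroft Recovery 93,895.92 → $93,900; Riverside Arts 160,705.58 → $160,700.

Lower Wellness: $160,800; Ashcroft Recovery: $93,900; Riverside Arts: $160,700; Meridian Transit: $87,600; Upper Outreach: $245,900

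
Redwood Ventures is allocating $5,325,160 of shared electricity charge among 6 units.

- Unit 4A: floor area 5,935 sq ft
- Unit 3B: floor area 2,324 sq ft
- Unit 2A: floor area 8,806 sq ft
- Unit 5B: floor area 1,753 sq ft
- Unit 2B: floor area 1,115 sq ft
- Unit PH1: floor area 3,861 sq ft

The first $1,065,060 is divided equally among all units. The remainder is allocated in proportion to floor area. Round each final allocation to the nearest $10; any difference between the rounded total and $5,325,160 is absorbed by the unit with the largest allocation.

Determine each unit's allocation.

First tranche $1,065,060 split equally: $177,510 each.
Remainder $4,260,100 by floor area (total 23,794): Unit 4A 1,062,607.95 → $1,062,610; Unit 3B 416,091.13 → $416,090; Unit 2A 1,576,634.47 → $1,576,630; Unit 5B 313,858.76 → $313,860; Unit 2B 199,630.64 → $199,630; Unit PH1 691,277.05 → $691,280.
Totals: Unit 4A $177,510 + $1,062,610 = $1,240,120; Unit 3B $177,510 + $416,090 = $593,600; Unit 2A $177,510 + $1,576,630 = $1,754,140; Unit 5B $177,510 + $313,860 = $491,370; Unit 2B $177,510 + $199,630 = $377,140; Unit PH1 $177,510 + $691,280 = $868,790.

Unit 4A: $1,240,120 | Unit 3B: $593,600 | Unit 2A: $1,754,140 | Unit 5B: $491,370 | Unit 2B: $377,140 | Unit PH1: $868,790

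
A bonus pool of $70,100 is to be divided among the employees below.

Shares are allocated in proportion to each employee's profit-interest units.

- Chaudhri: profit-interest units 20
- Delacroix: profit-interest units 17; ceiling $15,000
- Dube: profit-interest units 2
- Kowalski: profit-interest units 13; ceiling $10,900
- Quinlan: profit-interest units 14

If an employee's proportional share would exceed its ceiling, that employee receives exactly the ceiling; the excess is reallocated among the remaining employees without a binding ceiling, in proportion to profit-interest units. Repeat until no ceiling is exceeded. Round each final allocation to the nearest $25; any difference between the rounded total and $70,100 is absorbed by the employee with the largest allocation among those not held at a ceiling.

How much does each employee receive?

Chaudhri: $24,550 · Delacroix: $15,000 · Dube: $2,450 · Kowalski: $10,900 · Quinlan: $17,200

Profit-interest units total: 66.
Unconstrained shares: Chaudhri 21,242.42; Delacroix 18,056.06; Dube 2,124.24; Kowalski 13,807.58; Quinlan 14,869.70.
Cap binds for Delacroix ($15,000), Kowalski ($10,900); balance $44,200 reallocated over remaining profit-interest units 36.
Redistributed shares: Chaudhri 24,555.56 → $24,550; Dube 2,455.56 → $2,450; Quinlan 17,188.89 → $17,200.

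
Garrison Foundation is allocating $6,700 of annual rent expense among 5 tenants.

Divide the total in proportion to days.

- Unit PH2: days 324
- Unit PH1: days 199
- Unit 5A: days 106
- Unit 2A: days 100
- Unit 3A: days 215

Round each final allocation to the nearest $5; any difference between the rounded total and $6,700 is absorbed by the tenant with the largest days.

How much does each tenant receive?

Days total: 944.
Raw shares: Unit PH2 324/944 × $6,700 = 2,299.58; Unit PH1 199/944 × $6,700 = 1,412.39; Unit 5A 106/944 × $6,700 = 752.33; Unit 2A 100/944 × $6,700 = 709.75; Unit 3A 215/944 × $6,700 = 1,525.95.
After rounding ($5): Unit PH2 $2,300; Unit PH1 $1,410; Unit 5A $750; Unit 2A $710; Unit 3A $1,525. Sum = $6,695.
Difference $6,700 − $6,695 = +$5 applied to largest days (Unit PH2): Unit PH2 becomes $2,305.

Unit PH2: $2,305 · Unit PH1: $1,410 · Unit 5A: $750 · Unit 2A: $710 · Unit 3A: $1,525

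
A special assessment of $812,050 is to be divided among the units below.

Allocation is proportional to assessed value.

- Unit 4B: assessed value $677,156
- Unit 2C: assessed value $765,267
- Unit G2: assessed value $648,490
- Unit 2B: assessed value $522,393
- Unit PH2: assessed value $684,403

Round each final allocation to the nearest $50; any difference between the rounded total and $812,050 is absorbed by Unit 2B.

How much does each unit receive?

Total assessed value = 3,297,709.
Unrounded shares: Unit 4B 677,156/3,297,709 × $812,050 = 166,747.44; Unit 2C 765,267/3,297,709 × $812,050 = 188,444.48; Unit G2 648,490/3,297,709 × $812,050 = 159,688.53; Unit 2B 522,393/3,297,709 × $812,050 = 128,637.56; Unit PH2 684,403/3,297,709 × $812,050 = 168,531.99.
After rounding ($50): Unit 4B $166,750; Unit 2C $188,450; Unit G2 $159,700; Unit 2B $128,650; Unit PH2 $168,550. Sum = $812,100.
Difference $812,050 − $812,100 = −$50 applied to Unit 2B: Unit 2B becomes $128,600.

Unit 4B: $166,750 | Unit 2C: $188,450 | Unit G2: $159,700 | Unit 2B: $128,600 | Unit PH2: $168,550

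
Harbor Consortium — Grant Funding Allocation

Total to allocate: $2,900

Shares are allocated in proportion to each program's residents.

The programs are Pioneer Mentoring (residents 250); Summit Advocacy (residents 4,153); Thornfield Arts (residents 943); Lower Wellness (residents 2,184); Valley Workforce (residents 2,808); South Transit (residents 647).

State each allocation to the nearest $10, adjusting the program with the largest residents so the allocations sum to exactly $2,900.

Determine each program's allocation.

Pioneer Mentoring: $70; Summit Advocacy: $1,090; Thornfield Arts: $250; Lower Wellness: $580; Valley Workforce: $740; South Transit: $170

Sum of residents: 10,985.
Raw shares: Pioneer Mentoring 250/10,985 × $2,900 = 66.00; Summit Advocacy 4,153/10,985 × $2,900 = 1,096.38; Thornfield Arts 943/10,985 × $2,900 = 248.95; Lower Wellness 2,184/10,985 × $2,900 = 576.57; Valley Workforce 2,808/10,985 × $2,900 = 741.30; South Transit 647/10,985 × $2,900 = 170.81.
At nearest $10: Pioneer Mentoring $70; Summit Advocacy $1,100; Thornfield Arts $250; Lower Wellness $580; Valley Workforce $740; South Transit $170. Sum = $2,910.
Difference $2,900 − $2,910 = −$10 applied to largest residents (Summit Advocacy): Summit Advocacy becomes $1,090.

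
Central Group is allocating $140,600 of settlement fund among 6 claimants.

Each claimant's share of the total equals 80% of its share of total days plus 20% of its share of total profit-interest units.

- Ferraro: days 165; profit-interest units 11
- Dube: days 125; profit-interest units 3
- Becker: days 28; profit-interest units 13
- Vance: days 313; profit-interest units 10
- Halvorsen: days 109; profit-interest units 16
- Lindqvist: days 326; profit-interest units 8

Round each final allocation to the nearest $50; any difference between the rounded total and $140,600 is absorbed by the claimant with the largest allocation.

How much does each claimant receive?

Ferraro: $22,500; Dube: $14,550; Becker: $8,950; Vance: $37,650; Halvorsen: $18,900; Lindqvist: $38,050

Totals — days 1,066, profit-interest units 61.
Blended shares (80% days + 20% profit-interest units): Ferraro 0.1599; Dube 0.1036; Becker 0.0636; Vance 0.2677; Halvorsen 0.1343; Lindqvist 0.2709.
Proportional shares: Ferraro 22,480.95; Dube 14,572.44; Becker 8,947.23; Vance 37,636.33; Halvorsen 18,876.98; Lindqvist 38,086.07.
At nearest $50: Ferraro $22,500; Dube $14,550; Becker $8,950; Vance $37,650; Halvorsen $18,900; Lindqvist $38,100. Sum = $140,650.
Difference $140,600 − $140,650 = −$50 applied to largest allocation (Lindqvist): Lindqvist becomes $38,050.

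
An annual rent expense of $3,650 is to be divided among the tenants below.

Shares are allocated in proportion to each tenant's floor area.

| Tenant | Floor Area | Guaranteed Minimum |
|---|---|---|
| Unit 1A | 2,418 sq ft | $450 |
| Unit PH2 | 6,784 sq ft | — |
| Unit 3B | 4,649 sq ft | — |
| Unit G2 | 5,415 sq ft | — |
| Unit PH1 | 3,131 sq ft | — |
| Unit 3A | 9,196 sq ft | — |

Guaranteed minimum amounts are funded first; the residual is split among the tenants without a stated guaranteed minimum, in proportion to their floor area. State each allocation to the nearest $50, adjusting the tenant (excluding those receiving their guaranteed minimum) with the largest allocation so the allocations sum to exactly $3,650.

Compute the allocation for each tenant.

Minimums first: Unit 1A $450. Remaining pool $3,200.
Remaining pool split over remaining floor area 29,175: Unit PH2 744.09 → $750; Unit 3B 509.92 → $500; Unit G2 593.93 → $600; Unit PH1 343.42 → $350; Unit 3A 1,008.64 → $1,000.

Unit 1A: $450 · Unit PH2: $750 · Unit 3B: $500 · Unit G2: $600 · Unit PH1: $350 · Unit 3A: $1,000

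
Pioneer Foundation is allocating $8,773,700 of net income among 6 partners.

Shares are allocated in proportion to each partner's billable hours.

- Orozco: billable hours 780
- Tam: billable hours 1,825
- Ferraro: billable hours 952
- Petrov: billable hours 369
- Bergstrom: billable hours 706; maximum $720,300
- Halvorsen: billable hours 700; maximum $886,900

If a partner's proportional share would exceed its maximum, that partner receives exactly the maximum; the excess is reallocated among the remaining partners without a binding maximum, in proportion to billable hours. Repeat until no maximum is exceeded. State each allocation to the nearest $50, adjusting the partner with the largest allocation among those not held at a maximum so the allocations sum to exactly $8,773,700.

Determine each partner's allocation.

Orozco: $1,423,800 | Tam: $3,331,350 | Ferraro: $1,737,800 | Petrov: $673,550 | Bergstrom: $720,300 | Halvorsen: $886,900

Combined billable hours = 5,332.
Pro-rata shares before constraints: Orozco 1,283,474.49; Tam 3,003,001.22; Ferraro 1,566,497.07; Petrov 607,182.16; Bergstrom 1,161,708.96; Halvorsen 1,151,836.08.
Capped: Bergstrom ($720,300), Halvorsen ($886,900); remaining pool $7,166,500 reallocated over remaining billable hours 3,926.
Shares after redistribution: Orozco 1,423,807.95 → $1,423,800; Tam 3,331,345.52 → $3,331,350; Ferraro 1,737,775.85 → $1,737,800; Petrov 673,570.68 → $673,550.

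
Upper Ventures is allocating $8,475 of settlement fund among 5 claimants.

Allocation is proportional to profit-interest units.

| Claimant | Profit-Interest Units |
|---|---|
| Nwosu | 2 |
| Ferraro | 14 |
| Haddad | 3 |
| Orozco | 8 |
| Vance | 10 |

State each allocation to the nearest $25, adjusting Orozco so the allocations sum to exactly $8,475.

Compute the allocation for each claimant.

Nwosu: $450; Ferraro: $3,200; Haddad: $675; Orozco: $1,850; Vance: $2,300

Sum of profit-interest units: 37.
Pro-rata amounts: Nwosu 2/37 × $8,475 = 458.11; Ferraro 14/37 × $8,475 = 3,206.76; Haddad 3/37 × $8,475 = 687.16; Orozco 8/37 × $8,475 = 1,832.43; Vance 10/37 × $8,475 = 2,290.54.
At nearest $25: Nwosu $450; Ferraro $3,200; Haddad $675; Orozco $1,825; Vance $2,300. Sum = $8,450.
Difference $8,475 − $8,450 = +$25 applied to Orozco: Orozco becomes $1,850.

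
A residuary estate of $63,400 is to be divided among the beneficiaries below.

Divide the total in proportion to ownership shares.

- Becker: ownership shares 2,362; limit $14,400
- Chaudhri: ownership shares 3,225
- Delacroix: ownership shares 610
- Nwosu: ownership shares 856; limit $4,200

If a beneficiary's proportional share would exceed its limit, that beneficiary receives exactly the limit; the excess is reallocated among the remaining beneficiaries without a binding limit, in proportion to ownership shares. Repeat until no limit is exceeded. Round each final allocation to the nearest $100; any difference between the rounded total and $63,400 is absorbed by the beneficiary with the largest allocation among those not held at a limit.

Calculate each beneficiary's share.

Becker: $14,400 · Chaudhri: $37,700 · Delacroix: $7,100 · Nwosu: $4,200

Sum of ownership shares: 7,053.
Proportional shares (ignoring caps): Becker 21,232.21; Chaudhri 28,989.79; Delacroix 5,483.34; Nwosu 7,694.65.
Held at cap: Becker ($14,400), Nwosu ($4,200); residual $44,800 reallocated over remaining ownership shares 3,835.
Shares after redistribution: Chaudhri 37,674.05 → $37,700; Delacroix 7,125.95 → $7,100.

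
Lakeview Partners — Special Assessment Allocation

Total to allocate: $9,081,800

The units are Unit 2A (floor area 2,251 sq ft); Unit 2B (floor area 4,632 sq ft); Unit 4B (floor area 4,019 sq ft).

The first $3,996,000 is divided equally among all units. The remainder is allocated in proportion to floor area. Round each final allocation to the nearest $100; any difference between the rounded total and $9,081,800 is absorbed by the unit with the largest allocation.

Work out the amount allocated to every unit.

Unit 2A: $2,382,100 | Unit 2B: $3,492,800 | Unit 4B: $3,206,900

Equal tier: $3,996,000 ÷ 3 = $1,332,000 apiece.
Remainder $5,085,800 by floor area (total 10,902): Unit 2A 1,050,095.01 → $1,050,100; Unit 2B 2,160,835.22 → $2,160,800; Unit 4B 1,874,869.77 → $1,874,900.
Totals: Unit 2A $1,332,000 + $1,050,100 = $2,382,100; Unit 2B $1,332,000 + $2,160,800 = $3,492,800; Unit 4B $1,332,000 + $1,874,900 = $3,206,900.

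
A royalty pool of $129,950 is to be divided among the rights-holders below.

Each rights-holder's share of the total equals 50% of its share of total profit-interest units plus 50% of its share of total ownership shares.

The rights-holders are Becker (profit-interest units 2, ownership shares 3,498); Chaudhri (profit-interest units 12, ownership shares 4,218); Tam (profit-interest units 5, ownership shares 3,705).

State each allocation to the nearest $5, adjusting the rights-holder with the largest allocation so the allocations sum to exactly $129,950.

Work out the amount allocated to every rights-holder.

Becker: $26,740 | Chaudhri: $65,035 | Tam: $38,175

Profit-interest units total 19; ownership shares total 11,421.
Combined weights (50% profit-interest units + 50% ownership shares): Becker 0.2058; Chaudhri 0.5004; Tam 0.2938.
Unrounded shares: Becker 26,739.88; Chaudhri 65,033.39; Tam 38,176.73.
At nearest $5: Becker $26,740; Chaudhri $65,035; Tam $38,175. Sum = $129,950.
Sum already equals the total — no adjustment.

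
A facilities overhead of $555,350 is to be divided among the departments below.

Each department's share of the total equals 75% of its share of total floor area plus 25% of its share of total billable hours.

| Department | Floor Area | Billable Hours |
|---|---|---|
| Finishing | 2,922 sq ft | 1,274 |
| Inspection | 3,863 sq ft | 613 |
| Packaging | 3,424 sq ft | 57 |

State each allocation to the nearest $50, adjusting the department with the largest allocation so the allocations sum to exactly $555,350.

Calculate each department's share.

Finishing: $210,200 · Inspection: $201,400 · Packaging: $143,750

Floor area total 10,209; billable hours total 1,944.
Combined weights (75% floor area + 25% billable hours): Finishing 0.3785; Inspection 0.3626; Packaging 0.2589.
Unrounded shares: Finishing 210,200.52; Inspection 201,384.36; Packaging 143,765.12.
After rounding ($50): Finishing $210,200; Inspection $201,400; Packaging $143,750. Sum = $555,350.
Sum already equals the total — no adjustment.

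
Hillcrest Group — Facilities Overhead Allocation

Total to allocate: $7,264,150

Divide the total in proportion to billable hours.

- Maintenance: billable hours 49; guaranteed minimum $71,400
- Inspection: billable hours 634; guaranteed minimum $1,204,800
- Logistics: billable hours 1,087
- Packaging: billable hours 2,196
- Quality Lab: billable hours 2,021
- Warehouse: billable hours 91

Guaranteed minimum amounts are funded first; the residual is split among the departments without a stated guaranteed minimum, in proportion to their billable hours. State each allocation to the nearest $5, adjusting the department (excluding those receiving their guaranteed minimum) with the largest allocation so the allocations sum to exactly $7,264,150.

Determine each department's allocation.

Maintenance: $71,400 · Inspection: $1,204,800 · Logistics: $1,206,470 · Packaging: $2,437,355 · Quality Lab: $2,243,125 · Warehouse: $101,000

Fund the minimums — Maintenance $71,400; Inspection $1,204,800. Remaining pool $5,987,950.
Remaining pool split over remaining billable hours 5,395: Logistics 1,206,469.26 → $1,206,470; Packaging 2,437,356.48 → $2,437,355; Quality Lab 2,243,122.70 → $2,243,125; Warehouse 101,001.57 → $101,000.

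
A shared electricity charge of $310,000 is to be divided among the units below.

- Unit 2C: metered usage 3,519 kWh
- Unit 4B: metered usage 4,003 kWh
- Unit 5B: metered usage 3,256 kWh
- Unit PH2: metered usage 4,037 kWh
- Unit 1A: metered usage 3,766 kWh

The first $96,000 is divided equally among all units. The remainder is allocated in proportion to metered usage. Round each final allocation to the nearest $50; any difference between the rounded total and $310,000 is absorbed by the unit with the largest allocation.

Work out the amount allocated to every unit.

Equal tier: $96,000 ÷ 5 = $19,200 apiece.
Remainder $214,000 by metered usage (total 18,581): Unit 2C 40,528.82 → $40,550; Unit 4B 46,103.12 → $46,100; Unit 5B 37,499.81 → $37,500; Unit PH2 46,494.70 → $46,500; Unit 1A 43,373.55 → $43,350.
Totals: Unit 2C $19,200 + $40,550 = $59,750; Unit 4B $19,200 + $46,100 = $65,300; Unit 5B $19,200 + $37,500 = $56,700; Unit PH2 $19,200 + $46,500 = $65,700; Unit 1A $19,200 + $43,350 = $62,550.

Unit 2C: $59,750; Unit 4B: $65,300; Unit 5B: $56,700; Unit PH2: $65,700; Unit 1A: $62,550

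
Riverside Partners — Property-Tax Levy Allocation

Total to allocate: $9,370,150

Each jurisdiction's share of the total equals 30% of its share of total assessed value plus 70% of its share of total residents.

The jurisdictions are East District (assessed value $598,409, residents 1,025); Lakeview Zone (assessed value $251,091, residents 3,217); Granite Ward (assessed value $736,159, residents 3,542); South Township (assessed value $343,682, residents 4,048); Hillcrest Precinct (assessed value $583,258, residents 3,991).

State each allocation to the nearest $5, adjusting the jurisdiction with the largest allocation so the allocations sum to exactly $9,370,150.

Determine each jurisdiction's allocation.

East District: $1,094,380 | Lakeview Zone: $1,614,460 | Granite Ward: $2,291,865 | South Township: $2,062,520 | Hillcrest Precinct: $2,306,925

Totals — assessed value 2,512,599, residents 15,823.
Blended shares (30% assessed value + 70% residents): East District 0.1168; Lakeview Zone 0.1723; Granite Ward 0.2446; South Township 0.2201; Hillcrest Precinct 0.2462.
Pro-rata amounts: East District 1,094,380.94; Lakeview Zone 1,614,457.90; Granite Ward 2,291,864.36; South Township 2,062,521.10; Hillcrest Precinct 2,306,925.69.
At nearest $5: East District $1,094,380; Lakeview Zone $1,614,460; Granite Ward $2,291,865; South Township $2,062,520; Hillcrest Precinct $2,306,925. Sum = $9,370,150.
Rounded total matches; no reconciliation needed.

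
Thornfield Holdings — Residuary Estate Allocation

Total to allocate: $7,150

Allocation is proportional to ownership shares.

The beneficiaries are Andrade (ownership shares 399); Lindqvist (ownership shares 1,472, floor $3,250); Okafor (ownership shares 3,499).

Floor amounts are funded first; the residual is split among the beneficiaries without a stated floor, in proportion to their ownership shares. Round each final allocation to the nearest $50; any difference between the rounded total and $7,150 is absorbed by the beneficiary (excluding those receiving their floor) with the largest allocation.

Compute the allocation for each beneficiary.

Fund the minimums — Lindqvist $3,250. Balance $3,900.
Balance split over remaining ownership shares 3,898: Andrade 399.20 → $400; Okafor 3,500.80 → $3,500.

Andrade: $400 · Lindqvist: $3,250 · Okafor: $3,500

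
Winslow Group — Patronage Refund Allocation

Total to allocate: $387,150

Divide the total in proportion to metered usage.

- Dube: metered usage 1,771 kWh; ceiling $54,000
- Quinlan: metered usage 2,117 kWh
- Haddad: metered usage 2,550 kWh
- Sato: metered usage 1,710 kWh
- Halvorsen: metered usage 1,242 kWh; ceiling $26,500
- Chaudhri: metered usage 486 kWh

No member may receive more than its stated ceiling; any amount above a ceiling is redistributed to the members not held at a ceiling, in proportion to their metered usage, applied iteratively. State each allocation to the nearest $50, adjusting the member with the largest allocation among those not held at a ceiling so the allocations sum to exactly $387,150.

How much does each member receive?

Sum of metered usage: 9,876.
Pro-rata shares before constraints: Dube 69,425.14; Quinlan 82,988.72; Haddad 99,962.79; Sato 67,033.87; Halvorsen 48,687.76; Chaudhri 19,051.73.
Capped: Dube ($54,000), Halvorsen ($26,500); balance $306,650 reallocated over remaining metered usage 6,863.
Redistributed shares: Quinlan 94,591.00 → $94,600; Haddad 113,938.15 → $113,950; Sato 76,405.58 → $76,400; Chaudhri 21,715.27 → $21,700.

Dube: $54,000; Quinlan: $94,600; Haddad: $113,950; Sato: $76,400; Halvorsen: $26,500; Chaudhri: $21,700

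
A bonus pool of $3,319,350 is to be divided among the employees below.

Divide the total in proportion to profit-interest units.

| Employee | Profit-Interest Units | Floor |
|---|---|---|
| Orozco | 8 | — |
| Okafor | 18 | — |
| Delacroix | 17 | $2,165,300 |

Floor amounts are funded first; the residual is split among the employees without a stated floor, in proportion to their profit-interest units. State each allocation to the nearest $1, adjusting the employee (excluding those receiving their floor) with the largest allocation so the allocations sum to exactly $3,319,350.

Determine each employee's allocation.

Orozco: $355,092 · Okafor: $798,958 · Delacroix: $2,165,300

Fund the minimums — Delacroix $2,165,300. Residual $1,154,050.
Residual split over remaining profit-interest units 26: Orozco 355,092.31 → $355,092; Okafor 798,957.69 → $798,958.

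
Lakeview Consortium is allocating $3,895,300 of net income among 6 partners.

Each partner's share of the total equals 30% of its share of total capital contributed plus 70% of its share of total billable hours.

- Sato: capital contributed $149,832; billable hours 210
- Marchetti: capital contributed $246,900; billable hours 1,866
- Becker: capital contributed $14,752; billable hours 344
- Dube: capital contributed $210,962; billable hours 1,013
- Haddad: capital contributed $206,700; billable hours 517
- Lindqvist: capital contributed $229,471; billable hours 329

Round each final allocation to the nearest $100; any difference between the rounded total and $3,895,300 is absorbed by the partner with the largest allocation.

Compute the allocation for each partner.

Sato: $299,200 | Marchetti: $1,461,600 | Becker: $235,500 | Dube: $878,400 | Haddad: $557,600 | Lindqvist: $463,000

Totals — capital contributed 1,058,617, billable hours 4,279.
Blended shares (30% capital contributed + 70% billable hours): Sato 0.0768; Marchetti 0.3752; Becker 0.0605; Dube 0.2255; Haddad 0.1432; Lindqvist 0.1189.
Proportional shares: Sato 299,215.53; Marchetti 1,461,621.29; Becker 235,491.84; Dube 878,392.16; Haddad 557,621.00; Lindqvist 462,958.17.
At nearest $100: Sato $299,200; Marchetti $1,461,600; Becker $235,500; Dube $878,400; Haddad $557,600; Lindqvist $463,000. Sum = $3,895,300.
No rounding difference to absorb.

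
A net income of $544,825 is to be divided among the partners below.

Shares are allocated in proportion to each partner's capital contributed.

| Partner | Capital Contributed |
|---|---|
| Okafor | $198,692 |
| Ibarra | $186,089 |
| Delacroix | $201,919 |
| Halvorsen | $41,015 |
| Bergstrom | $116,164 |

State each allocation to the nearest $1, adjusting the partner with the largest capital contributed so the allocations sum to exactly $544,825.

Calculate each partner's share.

Okafor: $145,524 | Ibarra: $136,294 | Delacroix: $147,887 | Halvorsen: $30,040 | Bergstrom: $85,080

Sum of capital contributed: 198,692 + 186,089 + 201,919 + 41,015 + 116,164 = 743,879.
Unrounded shares: Okafor 145,524.16; Ibarra 136,293.59; Delacroix 147,887.65; Halvorsen 30,039.83; Bergstrom 85,079.77.
After rounding ($1): Okafor $145,524; Ibarra $136,294; Delacroix $147,888; Halvorsen $30,040; Bergstrom $85,080. Sum = $544,826.
Difference $544,825 − $544,826 = −$1 applied to largest capital contributed (Delacroix): Delacroix becomes $147,887.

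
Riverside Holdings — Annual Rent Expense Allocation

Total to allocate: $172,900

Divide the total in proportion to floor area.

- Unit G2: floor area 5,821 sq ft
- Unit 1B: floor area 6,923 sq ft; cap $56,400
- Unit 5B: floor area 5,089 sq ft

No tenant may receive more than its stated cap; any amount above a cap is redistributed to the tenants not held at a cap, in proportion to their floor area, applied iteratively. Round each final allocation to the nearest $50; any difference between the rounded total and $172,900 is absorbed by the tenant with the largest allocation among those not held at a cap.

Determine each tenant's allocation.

Unit G2: $62,150 · Unit 1B: $56,400 · Unit 5B: $54,350

Total floor area = 17,833.
Unconstrained shares: Unit G2 56,437.55; Unit 1B 67,122.00; Unit 5B 49,340.44.
Held at cap: Unit 1B ($56,400); residual $116,500 reallocated over remaining floor area 10,910.
Redistributed shares: Unit G2 62,158.25 → $62,150; Unit 5B 54,341.75 → $54,350.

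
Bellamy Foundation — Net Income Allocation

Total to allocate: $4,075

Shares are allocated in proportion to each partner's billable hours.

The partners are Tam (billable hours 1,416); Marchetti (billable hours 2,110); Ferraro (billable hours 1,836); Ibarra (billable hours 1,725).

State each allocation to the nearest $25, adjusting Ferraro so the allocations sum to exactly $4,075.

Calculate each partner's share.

Billable hours total: 7,087.
Pro-rata amounts: Tam 1,416/7,087 × $4,075 = 814.20; Marchetti 2,110/7,087 × $4,075 = 1,213.24; Ferraro 1,836/7,087 × $4,075 = 1,055.69; Ibarra 1,725/7,087 × $4,075 = 991.87.
After rounding ($25): Tam $825; Marchetti $1,225; Ferraro $1,050; Ibarra $1,000. Sum = $4,100.
Difference $4,075 − $4,100 = −$25 applied to Ferraro: Ferraro becomes $1,025.

Tam: $825 · Marchetti: $1,225 · Ferraro: $1,025 · Ibarra: $1,000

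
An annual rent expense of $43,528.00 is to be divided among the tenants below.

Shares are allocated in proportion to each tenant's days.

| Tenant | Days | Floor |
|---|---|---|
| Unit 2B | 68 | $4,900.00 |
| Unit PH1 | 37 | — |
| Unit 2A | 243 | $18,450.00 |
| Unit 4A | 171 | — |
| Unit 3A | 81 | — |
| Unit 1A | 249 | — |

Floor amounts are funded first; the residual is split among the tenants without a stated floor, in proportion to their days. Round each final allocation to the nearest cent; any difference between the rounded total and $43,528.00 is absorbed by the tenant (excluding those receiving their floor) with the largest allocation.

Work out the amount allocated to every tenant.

Unit 2B: $4,900.00 | Unit PH1: $1,387.71 | Unit 2A: $18,450.00 | Unit 4A: $6,413.45 | Unit 3A: $3,037.95 | Unit 1A: $9,338.89

Minimums first: Unit 2B $4,900.00; Unit 2A $18,450.00. Remaining pool $20,178.00.
Remaining pool split over remaining days 538: Unit PH1 1,387.7063 → $1,387.71; Unit 4A 6,413.4535 → $6,413.45; Unit 3A 3,037.9517 → $3,037.95; Unit 1A 9,338.8885 → $9,338.89.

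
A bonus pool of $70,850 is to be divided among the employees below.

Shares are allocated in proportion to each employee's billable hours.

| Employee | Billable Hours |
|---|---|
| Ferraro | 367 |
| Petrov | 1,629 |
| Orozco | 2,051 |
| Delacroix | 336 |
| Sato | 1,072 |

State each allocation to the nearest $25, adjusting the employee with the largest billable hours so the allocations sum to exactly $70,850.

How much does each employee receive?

Ferraro: $4,775 | Petrov: $21,150 | Orozco: $26,625 | Delacroix: $4,375 | Sato: $13,925

Combined billable hours = 5,455.
Pro-rata amounts: Ferraro 367/5,455 × $70,850 = 4,766.63; Petrov 1,629/5,455 × $70,850 = 21,157.59; Orozco 2,051/5,455 × $70,850 = 26,638.56; Delacroix 336/5,455 × $70,850 = 4,364.00; Sato 1,072/5,455 × $70,850 = 13,923.23.
At nearest $25: Ferraro $4,775; Petrov $21,150; Orozco $26,650; Delacroix $4,375; Sato $13,925. Sum = $70,875.
Difference $70,850 − $70,875 = −$25 applied to largest billable hours (Orozco): Orozco becomes $26,625.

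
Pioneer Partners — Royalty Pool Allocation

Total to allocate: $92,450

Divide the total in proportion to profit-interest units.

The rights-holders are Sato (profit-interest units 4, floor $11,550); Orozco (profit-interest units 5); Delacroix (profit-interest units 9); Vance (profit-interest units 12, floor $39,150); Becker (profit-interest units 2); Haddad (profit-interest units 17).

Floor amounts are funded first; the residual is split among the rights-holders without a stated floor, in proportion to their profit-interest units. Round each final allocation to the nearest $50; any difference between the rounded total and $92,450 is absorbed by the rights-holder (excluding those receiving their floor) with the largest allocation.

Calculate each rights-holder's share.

Sato: $11,550 | Orozco: $6,350 | Delacroix: $11,400 | Vance: $39,150 | Becker: $2,550 | Haddad: $21,450

Minimums first: Sato $11,550; Vance $39,150. Balance $41,750.
Balance split over remaining profit-interest units 33: Orozco 6,325.76 → $6,350; Delacroix 11,386.36 → $11,400; Becker 2,530.30 → $2,550; Haddad 21,507.58 → $21,500.
Rounding difference −$50 applied to Haddad → $21,450.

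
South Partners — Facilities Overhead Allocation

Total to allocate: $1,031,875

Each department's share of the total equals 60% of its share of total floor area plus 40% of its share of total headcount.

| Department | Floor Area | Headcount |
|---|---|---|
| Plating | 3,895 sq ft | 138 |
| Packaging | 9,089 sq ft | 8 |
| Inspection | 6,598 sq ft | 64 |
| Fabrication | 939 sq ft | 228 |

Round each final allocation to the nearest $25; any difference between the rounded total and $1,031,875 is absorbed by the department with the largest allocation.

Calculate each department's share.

Floor area total 20,521; headcount total 438.
Composite weights (60% floor area + 40% headcount): Plating 0.2399; Packaging 0.2731; Inspection 0.2514; Fabrication 0.2357.
Proportional shares: Plating 247,557.89; Packaging 281,756.79; Inspection 259,374.23; Fabrication 243,186.09.
At nearest $25: Plating $247,550; Packaging $281,750; Inspection $259,375; Fabrication $243,175. Sum = $1,031,850.
Difference $1,031,875 − $1,031,850 = +$25 applied to largest allocation (Packaging): Packaging becomes $281,775.

Plating: $247,550 · Packaging: $281,775 · Inspection: $259,375 · Fabrication: $243,175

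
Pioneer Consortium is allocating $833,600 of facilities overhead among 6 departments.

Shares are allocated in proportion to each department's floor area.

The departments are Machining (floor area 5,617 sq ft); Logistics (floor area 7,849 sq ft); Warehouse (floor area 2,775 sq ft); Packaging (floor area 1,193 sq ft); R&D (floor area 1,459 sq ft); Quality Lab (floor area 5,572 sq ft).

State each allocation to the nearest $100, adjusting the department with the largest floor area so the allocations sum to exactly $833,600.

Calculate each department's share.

Machining: $191,400 · Logistics: $267,400 · Warehouse: $94,600 · Packaging: $40,600 · R&D: $49,700 · Quality Lab: $189,900

Sum of floor area: 5,617 + 7,849 + 2,775 + 1,193 + 1,459 + 5,572 = 24,465.
Raw shares: Machining 191,388.97; Logistics 267,440.28; Warehouse 94,553.03; Packaging 40,649.29; R&D 49,712.75; Quality Lab 189,855.68.
After rounding ($100): Machining $191,400; Logistics $267,400; Warehouse $94,600; Packaging $40,600; R&D $49,700; Quality Lab $189,900. Sum = $833,600.
Rounded total matches; no reconciliation needed.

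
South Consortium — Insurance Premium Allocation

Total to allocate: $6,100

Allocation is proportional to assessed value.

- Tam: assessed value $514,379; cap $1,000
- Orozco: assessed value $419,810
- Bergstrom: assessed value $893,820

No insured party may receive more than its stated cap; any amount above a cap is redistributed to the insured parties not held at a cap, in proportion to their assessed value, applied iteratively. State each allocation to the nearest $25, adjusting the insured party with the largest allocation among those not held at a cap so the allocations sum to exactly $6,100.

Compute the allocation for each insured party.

Sum of assessed value: 1,828,009.
Pro-rata shares before constraints: Tam 1,716.46; Orozco 1,400.89; Bergstrom 2,982.65.
Cap binds for Tam ($1,000); balance $5,100 reallocated over remaining assessed value 1,313,630.
Shares after redistribution: Orozco 1,629.86 → $1,625; Bergstrom 3,470.14 → $3,475.

Tam: $1,000 | Orozco: $1,625 | Bergstrom: $3,475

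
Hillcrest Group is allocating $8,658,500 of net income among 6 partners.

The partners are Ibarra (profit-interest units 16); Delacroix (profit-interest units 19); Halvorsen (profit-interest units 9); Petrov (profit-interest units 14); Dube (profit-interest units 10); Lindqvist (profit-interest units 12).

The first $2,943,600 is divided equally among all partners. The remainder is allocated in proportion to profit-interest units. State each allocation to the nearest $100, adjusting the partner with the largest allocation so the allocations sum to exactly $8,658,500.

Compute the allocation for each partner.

Ibarra: $1,633,600 · Delacroix: $1,847,900 · Halvorsen: $1,133,500 · Petrov: $1,490,700 · Dube: $1,205,000 · Lindqvist: $1,347,800

$2,943,600 shared equally gives $490,600 per partner.
Remainder $5,714,900 by profit-interest units (total 80): Ibarra 1,142,980.00 → $1,143,000; Delacroix 1,357,288.75 → $1,357,300; Halvorsen 642,926.25 → $642,900; Petrov 1,000,107.50 → $1,000,100; Dube 714,362.50 → $714,400; Lindqvist 857,235.00 → $857,200.
Totals: Ibarra $490,600 + $1,143,000 = $1,633,600; Delacroix $490,600 + $1,357,300 = $1,847,900; Halvorsen $490,600 + $642,900 = $1,133,500; Petrov $490,600 + $1,000,100 = $1,490,700; Dube $490,600 + $714,400 = $1,205,000; Lindqvist $490,600 + $857,200 = $1,347,800.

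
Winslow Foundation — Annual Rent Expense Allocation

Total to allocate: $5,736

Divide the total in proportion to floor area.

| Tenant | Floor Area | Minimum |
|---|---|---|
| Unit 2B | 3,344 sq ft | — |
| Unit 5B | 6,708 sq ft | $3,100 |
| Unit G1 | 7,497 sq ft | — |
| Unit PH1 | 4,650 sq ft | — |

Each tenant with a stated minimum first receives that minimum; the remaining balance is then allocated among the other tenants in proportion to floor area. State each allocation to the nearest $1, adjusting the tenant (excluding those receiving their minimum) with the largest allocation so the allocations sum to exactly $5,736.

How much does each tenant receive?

Unit 2B: $569 | Unit 5B: $3,100 | Unit G1: $1,276 | Unit PH1: $791

Fund the minimums — Unit 5B $3,100. Residual $2,636.
Residual split over remaining floor area 15,491: Unit 2B 569.03 → $569; Unit G1 1,275.71 → $1,276; Unit PH1 791.26 → $791.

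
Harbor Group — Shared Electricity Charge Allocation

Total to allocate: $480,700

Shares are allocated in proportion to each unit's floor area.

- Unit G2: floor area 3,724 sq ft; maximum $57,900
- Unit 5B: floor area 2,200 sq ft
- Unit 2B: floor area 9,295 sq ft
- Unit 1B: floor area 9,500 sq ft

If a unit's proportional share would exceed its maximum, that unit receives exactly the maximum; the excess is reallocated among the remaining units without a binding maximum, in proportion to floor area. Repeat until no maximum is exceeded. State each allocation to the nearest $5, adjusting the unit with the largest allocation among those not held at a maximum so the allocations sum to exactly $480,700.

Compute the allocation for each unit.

Floor area total: 24,719.
Pro-rata shares before constraints: Unit G2 72,419.06; Unit 5B 42,782.48; Unit 2B 180,755.96; Unit 1B 184,742.51.
Held at cap: Unit G2 ($57,900); balance $422,800 reallocated over remaining floor area 20,995.
Shares after redistribution: Unit 5B 44,303.88 → $44,305; Unit 2B 187,183.90 → $187,185; Unit 1B 191,312.22 → $191,310.

Unit G2: $57,900 · Unit 5B: $44,305 · Unit 2B: $187,185 · Unit 1B: $191,310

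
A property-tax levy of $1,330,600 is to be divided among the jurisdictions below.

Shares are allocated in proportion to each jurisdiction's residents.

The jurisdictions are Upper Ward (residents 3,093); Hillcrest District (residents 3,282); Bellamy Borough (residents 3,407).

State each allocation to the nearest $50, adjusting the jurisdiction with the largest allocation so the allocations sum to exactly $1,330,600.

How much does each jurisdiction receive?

Residents total: 9,782.
Unrounded shares: Upper Ward 3,093/9,782 × $1,330,600 = 420,726.42; Hillcrest District 3,282/9,782 × $1,330,600 = 446,435.21; Bellamy Borough 3,407/9,782 × $1,330,600 = 463,438.38.
Rounded to nearest $50: Upper Ward $420,750; Hillcrest District $446,450; Bellamy Borough $463,450. Sum = $1,330,650.
Difference $1,330,600 − $1,330,650 = −$50 applied to largest allocation (Bellamy Borough): Bellamy Borough becomes $463,400.

Upper Ward: $420,750 · Hillcrest District: $446,450 · Bellamy Borough: $463,400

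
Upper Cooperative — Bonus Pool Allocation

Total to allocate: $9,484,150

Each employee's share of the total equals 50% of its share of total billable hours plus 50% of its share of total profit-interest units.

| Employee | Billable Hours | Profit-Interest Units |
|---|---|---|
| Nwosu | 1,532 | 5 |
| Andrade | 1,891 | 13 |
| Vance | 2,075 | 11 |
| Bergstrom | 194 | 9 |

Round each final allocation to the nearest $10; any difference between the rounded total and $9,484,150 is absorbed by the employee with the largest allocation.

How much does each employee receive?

Billable hours total 5,692; profit-interest units total 38.
Combined weights (50% billable hours + 50% profit-interest units): Nwosu 0.2004; Andrade 0.3372; Vance 0.3270; Bergstrom 0.1355.
Pro-rata amounts: Nwosu 1,900,285.22; Andrade 3,197,704.10; Vance 3,101,413.87; Bergstrom 1,284,746.81.
At nearest $10: Nwosu $1,900,290; Andrade $3,197,700; Vance $3,101,410; Bergstrom $1,284,750. Sum = $9,484,150.
No rounding difference to absorb.

Nwosu: $1,900,290 | Andrade: $3,197,700 | Vance: $3,101,410 | Bergstrom: $1,284,750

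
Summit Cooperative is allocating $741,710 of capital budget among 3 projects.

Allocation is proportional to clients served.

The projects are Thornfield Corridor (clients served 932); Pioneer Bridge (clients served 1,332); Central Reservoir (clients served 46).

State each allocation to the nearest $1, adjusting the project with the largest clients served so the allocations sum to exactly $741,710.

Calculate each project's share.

Clients served total: 932 + 1,332 + 46 = 2,310.
Raw shares: Thornfield Corridor 299,252.69; Pioneer Bridge 427,687.32; Central Reservoir 14,769.98.
After rounding ($1): Thornfield Corridor $299,253; Pioneer Bridge $427,687; Central Reservoir $14,770. Sum = $741,710.
Sum already equals the total — no adjustment.

Thornfield Corridor: $299,253 · Pioneer Bridge: $427,687 · Central Reservoir: $14,770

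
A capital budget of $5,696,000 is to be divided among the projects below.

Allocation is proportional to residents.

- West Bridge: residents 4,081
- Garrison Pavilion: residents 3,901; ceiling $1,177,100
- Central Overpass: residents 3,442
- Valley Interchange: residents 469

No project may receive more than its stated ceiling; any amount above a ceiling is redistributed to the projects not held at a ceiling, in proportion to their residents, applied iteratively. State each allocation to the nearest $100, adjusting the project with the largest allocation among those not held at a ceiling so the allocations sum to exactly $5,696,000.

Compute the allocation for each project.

Sum of residents: 11,893.
Unconstrained shares: West Bridge 1,954,542.67; Garrison Pavilion 1,868,333.98; Central Overpass 1,648,501.81; Valley Interchange 224,621.54.
Held at cap: Garrison Pavilion ($1,177,100); residual $4,518,900 reallocated over remaining residents 7,992.
Redistributed shares: West Bridge 2,307,511.37 → $2,307,500; Central Overpass 1,946,202.93 → $1,946,200; Valley Interchange 265,185.70 → $265,200.

West Bridge: $2,307,500 | Garrison Pavilion: $1,177,100 | Central Overpass: $1,946,200 | Valley Interchange: $265,200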